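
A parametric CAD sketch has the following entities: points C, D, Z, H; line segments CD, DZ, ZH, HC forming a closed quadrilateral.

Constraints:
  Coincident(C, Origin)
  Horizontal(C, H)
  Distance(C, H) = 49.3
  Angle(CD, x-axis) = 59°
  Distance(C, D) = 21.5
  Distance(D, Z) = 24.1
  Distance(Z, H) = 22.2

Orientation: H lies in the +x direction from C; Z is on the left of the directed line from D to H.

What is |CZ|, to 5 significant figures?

39.074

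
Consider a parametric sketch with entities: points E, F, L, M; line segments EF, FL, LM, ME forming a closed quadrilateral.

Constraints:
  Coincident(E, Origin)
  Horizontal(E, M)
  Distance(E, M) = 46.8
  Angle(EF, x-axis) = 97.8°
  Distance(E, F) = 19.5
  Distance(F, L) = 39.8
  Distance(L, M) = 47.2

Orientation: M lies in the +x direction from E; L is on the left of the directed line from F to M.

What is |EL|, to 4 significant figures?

52.32

Checks: |FL| = 39.80 ✓; |LM| = 47.20 ✓.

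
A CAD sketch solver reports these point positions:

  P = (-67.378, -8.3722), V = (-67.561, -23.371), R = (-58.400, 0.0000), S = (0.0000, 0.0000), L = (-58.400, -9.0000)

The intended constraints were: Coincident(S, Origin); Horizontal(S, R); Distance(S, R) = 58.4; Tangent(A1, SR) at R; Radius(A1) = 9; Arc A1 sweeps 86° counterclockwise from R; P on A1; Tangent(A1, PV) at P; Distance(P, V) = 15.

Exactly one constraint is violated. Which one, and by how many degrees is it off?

Tangent(A1, PV) at P — off by 3.30°.

S = (0.00, 0.00) ✓; S.y = 0.00, R.y = 0.00 ✓; |SR| = 58.40 ✓; ∠(LR, RS) = 90.00° ✓; |LR| = 9.000 ✓; bearing(L→P) − bearing(L→R) = 86.00° ✓; |LP| = 9.000 ✓; ∠(LP, PV) = 86.70° ✗; |PV| = 15.00 ✓.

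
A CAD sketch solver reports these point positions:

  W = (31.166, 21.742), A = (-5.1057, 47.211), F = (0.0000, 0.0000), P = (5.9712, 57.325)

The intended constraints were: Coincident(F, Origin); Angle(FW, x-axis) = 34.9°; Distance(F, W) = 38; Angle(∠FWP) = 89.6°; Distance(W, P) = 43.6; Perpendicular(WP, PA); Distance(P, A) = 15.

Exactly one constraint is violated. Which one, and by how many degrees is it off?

Perpendicular(WP, PA) — off by 7.10°.

F = (0.00, 0.00) ✓; FW at 34.90° ✓; |FW| = 38.00 ✓; ∠FWP = 89.60° ✓; |WP| = 43.60 ✓; ∠(WP, PA) = 97.10° ✗; |PA| = 15.00 ✓.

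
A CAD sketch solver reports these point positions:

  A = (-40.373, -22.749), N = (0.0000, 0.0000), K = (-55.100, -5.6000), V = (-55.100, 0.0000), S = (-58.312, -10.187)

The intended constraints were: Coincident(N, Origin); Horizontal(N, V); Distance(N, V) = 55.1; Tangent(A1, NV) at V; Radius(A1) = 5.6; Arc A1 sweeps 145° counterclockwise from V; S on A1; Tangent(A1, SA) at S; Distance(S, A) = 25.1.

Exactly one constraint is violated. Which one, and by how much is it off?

Distance(S, A) = 25.1 — off by 3.20.

N = (0.00, 0.00) ✓; N.y = 0.00, V.y = 0.00 ✓; |NV| = 55.10 ✓; ∠(KV, VN) = 90.00° ✓; |KV| = 5.600 ✓; bearing(K→S) − bearing(K→V) = 145.0° ✓; |KS| = 5.600 ✓; ∠(KS, SA) = 90.00° ✓; |SA| = 21.90 ✗.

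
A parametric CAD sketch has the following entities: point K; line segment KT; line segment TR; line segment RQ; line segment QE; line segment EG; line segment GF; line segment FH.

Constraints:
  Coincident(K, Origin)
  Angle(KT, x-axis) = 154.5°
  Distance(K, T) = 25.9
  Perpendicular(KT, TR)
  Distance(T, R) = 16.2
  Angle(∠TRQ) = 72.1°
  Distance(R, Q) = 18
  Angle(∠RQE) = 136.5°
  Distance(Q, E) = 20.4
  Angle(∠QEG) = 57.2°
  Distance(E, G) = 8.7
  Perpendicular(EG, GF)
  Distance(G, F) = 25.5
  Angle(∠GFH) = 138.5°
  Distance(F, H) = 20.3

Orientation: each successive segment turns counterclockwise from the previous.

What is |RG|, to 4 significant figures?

29.19

K is at the origin; KT runs at 154.5° with length 25.9, so T = (-23.38, 11.15). The perpendicularity gives TR at right angles to KT, so TR runs at -115.5°; with |TR| = 16.2, R = (-30.35, -3.472). ∠TRQ = 72.1° gives RQ at -7.600° from the x-axis; with |RQ| = 18.0, Q = (-12.51, -5.852). ∠RQE = 136.5° gives QE at 35.90° from the x-axis; with |QE| = 20.4, E = (4.015, 6.110). ∠QEG = 57.2° gives EG at 158.7° from the x-axis; with |EG| = 8.7, G = (-4.090, 9.270). Then |RG| = |G − R| = 29.19.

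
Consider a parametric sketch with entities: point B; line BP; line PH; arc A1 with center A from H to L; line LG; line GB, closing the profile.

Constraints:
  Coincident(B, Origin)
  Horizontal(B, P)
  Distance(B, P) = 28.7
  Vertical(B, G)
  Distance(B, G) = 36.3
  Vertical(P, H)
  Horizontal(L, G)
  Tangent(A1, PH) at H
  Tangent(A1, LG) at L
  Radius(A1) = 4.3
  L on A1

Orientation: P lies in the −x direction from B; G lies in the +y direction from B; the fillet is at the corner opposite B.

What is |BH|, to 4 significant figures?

42.98

B is at the origin; B and P share the same y with |BP| = 28.7 and P on the −x side, so P = (-28.70, 0.000). B and G share the same x with |BG| = 36.3 and G on the +y side, so G = (0.000, 36.30). The virtual corner opposite B is at (-28.70, 36.30). A1 meets PH tangentially, so AH is at right angles to PH and the tangent condition forces AL to be normal to LG, with radius 4.3, so the center A sits 4.3 in from both sides at A = (-24.40, 32.00). That places the tangent points at H = (-28.70, 32.00) on PH and L = (-24.40, 36.30) on LG. Then |BH| = |H − B| = 42.98.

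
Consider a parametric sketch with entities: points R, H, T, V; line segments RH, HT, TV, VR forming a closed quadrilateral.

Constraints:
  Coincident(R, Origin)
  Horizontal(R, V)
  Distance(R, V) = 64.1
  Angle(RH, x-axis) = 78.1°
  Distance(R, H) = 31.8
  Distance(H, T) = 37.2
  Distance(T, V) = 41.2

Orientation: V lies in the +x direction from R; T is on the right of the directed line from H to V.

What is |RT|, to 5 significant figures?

23.075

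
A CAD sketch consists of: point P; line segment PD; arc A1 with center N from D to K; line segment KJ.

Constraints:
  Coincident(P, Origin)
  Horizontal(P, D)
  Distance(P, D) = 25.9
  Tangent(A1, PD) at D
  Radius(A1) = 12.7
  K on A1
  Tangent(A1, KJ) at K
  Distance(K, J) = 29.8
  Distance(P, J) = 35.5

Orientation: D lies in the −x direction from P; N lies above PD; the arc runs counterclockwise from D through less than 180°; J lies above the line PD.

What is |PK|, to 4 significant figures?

16.19

Checks: |NK| = 12.70 ✓; ∠(NK, KJ) = 90.00° ✓; |KJ| = 29.80 ✓; |PJ| = 35.50 ✓.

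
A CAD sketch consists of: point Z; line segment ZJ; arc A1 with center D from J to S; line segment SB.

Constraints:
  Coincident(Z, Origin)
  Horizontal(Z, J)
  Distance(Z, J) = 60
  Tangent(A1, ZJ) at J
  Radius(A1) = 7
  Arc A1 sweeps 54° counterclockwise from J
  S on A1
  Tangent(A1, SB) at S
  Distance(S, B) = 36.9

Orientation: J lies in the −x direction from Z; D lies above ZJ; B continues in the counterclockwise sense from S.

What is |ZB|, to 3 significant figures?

46.2

Z is at the origin; Z and J share the same y with |ZJ| = 60.0 and J on the −x side, so J = (-60.0, 0.00). A1 meets ZJ tangentially, so DJ is at right angles to ZJ, so D = J + (0, 7) = (-60.0, 7.00). On A1, J sits at bearing -90° from D; a 54° counterclockwise sweep puts S at bearing -36°, so S = D + 7.0·(cos -36°, sin -36°) = (-54.3, 2.89). A1 meets SB tangentially, so DS is at right angles to SB, so SB runs along (−sin -36°, cos -36°); with |SB| = 36.9, B = (-32.6, 32.7). Then |ZB| = |B − Z| = 46.2.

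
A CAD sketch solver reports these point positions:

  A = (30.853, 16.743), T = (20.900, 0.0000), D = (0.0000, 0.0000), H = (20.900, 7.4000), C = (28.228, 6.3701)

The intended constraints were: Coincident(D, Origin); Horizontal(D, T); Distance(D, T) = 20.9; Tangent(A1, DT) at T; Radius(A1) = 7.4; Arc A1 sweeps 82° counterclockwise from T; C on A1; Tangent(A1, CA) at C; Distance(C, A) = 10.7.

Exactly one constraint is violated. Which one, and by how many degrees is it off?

Tangent(A1, CA) at C — off by 6.20°.

D = (0.00, 0.00) ✓; D.y = 0.00, T.y = 0.00 ✓; |DT| = 20.90 ✓; ∠(HT, TD) = 90.00° ✓; |HT| = 7.400 ✓; bearing(H→C) − bearing(H→T) = 82.00° ✓; |HC| = 7.400 ✓; ∠(HC, CA) = 96.20° ✗; |CA| = 10.70 ✓.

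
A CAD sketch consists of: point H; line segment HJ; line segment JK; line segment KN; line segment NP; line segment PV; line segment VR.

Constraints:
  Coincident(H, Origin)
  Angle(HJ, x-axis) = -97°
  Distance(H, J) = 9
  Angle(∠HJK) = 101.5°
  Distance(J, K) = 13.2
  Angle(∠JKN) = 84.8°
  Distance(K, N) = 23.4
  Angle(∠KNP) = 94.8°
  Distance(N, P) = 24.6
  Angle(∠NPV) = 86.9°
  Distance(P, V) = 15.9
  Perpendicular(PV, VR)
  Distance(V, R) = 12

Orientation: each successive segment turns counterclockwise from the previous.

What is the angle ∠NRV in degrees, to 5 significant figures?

130.77°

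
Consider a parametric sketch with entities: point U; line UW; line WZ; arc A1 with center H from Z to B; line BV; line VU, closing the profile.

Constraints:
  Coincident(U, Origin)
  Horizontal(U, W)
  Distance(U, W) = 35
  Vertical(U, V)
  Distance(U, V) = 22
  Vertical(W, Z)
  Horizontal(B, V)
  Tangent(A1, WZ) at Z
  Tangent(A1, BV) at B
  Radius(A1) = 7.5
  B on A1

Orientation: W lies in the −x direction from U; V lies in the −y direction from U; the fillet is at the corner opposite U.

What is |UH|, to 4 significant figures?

31.09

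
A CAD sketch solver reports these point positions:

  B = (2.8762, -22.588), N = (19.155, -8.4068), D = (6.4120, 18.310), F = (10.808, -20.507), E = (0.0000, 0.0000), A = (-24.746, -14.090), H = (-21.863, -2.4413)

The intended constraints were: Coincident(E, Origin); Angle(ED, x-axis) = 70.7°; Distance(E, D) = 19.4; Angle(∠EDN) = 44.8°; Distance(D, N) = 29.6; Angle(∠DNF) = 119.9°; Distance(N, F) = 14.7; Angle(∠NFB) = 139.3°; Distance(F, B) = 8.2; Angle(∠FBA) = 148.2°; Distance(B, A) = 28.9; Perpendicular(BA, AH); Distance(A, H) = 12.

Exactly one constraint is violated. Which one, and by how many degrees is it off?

Perpendicular(BA, AH) — off by 3.20°.

E = (0.00, 0.00) ✓; ED at 70.70° ✓; |ED| = 19.40 ✓; ∠EDN = 44.80° ✓; |DN| = 29.60 ✓; ∠DNF = 119.9° ✓; |NF| = 14.70 ✓; ∠NFB = 139.3° ✓; |FB| = 8.200 ✓; ∠FBA = 148.2° ✓; |BA| = 28.90 ✓; ∠(BA, AH) = 86.80° ✗; |AH| = 12.00 ✓.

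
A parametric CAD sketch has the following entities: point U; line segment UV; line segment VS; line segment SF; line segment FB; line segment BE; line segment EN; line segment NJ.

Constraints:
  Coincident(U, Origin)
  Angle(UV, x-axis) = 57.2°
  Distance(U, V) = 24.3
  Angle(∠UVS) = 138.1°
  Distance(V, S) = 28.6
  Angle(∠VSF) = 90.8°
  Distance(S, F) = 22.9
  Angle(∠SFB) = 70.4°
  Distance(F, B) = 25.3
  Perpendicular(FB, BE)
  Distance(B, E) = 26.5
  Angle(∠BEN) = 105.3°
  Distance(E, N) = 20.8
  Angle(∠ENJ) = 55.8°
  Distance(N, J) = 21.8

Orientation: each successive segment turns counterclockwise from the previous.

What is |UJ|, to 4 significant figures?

39.85

∠BEN = 105.3° gives EN at 102.6° from the x-axis; with |EN| = 20.8, N = (16.70, 55.70). ∠ENJ = 55.8° gives NJ at -133.2° from the x-axis; with |NJ| = 21.8, J = (1.778, 39.81). Then |UJ| = |J − U| = 39.85.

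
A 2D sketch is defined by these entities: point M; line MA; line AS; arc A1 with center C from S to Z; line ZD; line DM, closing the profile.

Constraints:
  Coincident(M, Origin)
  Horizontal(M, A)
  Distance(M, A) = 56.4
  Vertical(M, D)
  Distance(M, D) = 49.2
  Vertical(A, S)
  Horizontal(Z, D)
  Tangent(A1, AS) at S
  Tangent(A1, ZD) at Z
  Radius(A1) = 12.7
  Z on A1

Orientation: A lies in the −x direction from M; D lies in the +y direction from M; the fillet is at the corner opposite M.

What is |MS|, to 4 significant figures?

67.18

The virtual corner opposite M is at (-56.40, 49.20). The tangent condition forces CS to be normal to AS and tangency of A1 to ZD means the radius CZ is perpendicular to ZD, with radius 12.7, so the center C sits 12.7 in from both sides at C = (-43.70, 36.50). That places the tangent points at S = (-56.40, 36.50) on AS and Z = (-43.70, 49.20) on ZD. Then |MS| = |S − M| = 67.18.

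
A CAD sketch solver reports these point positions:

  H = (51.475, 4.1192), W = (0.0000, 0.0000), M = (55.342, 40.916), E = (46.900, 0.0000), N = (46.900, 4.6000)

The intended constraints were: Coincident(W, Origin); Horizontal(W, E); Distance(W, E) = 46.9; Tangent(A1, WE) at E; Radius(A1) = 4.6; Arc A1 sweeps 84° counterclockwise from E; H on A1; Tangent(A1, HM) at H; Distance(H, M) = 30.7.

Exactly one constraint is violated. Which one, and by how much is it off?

Distance(H, M) = 30.7 — off by 6.30.

W = (0.00, 0.00) ✓; W.y = 0.00, E.y = 0.00 ✓; |WE| = 46.90 ✓; ∠(NE, EW) = 90.00° ✓; |NE| = 4.600 ✓; bearing(N→H) − bearing(N→E) = 84.00° ✓; |NH| = 4.600 ✓; ∠(NH, HM) = 90.00° ✓; |HM| = 37.00 ✗.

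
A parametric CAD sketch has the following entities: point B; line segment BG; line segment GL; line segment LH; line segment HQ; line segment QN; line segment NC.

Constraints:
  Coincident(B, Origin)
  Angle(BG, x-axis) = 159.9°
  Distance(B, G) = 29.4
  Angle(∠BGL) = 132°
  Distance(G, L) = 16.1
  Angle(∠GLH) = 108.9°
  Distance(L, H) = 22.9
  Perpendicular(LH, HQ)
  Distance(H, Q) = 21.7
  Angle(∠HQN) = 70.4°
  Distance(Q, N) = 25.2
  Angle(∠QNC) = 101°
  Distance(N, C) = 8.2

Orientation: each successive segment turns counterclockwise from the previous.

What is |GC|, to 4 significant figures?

11.54

∠HQN = 70.4° gives QN at 118.6° from the x-axis; with |QN| = 25.2, N = (-28.89, 5.472). ∠QNC = 101.0° gives NC at -162.4° from the x-axis; with |NC| = 8.2, C = (-36.70, 2.992). Then |GC| = |C − G| = 11.54.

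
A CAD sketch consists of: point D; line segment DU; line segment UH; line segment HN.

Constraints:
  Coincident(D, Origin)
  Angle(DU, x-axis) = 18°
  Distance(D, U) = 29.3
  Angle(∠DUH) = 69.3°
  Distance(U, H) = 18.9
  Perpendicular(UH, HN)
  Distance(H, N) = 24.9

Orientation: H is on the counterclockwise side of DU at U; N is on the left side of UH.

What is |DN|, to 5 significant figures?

8.9039

D is at the origin; DU runs at 18.0° with length 29.3, so U = 29.3·(cos 18.0°, sin 18.0°) = (27.866, 9.0542). ∠DUH = 69.3°, so UH runs at 18.0° + (180° − 69.3°) = 128.70° from the x-axis; with |UH| = 18.9, H = U + 18.9·(cos 128.70°, sin 128.70°) = (16.049, 23.804). UH ⟂ HN; with |HN| = 24.9 on the left of UH, N = H + 24.9·(-0.78043, -0.62524) = (-3.3838, 8.2358). Then |DN| = |N − D| = 8.9039.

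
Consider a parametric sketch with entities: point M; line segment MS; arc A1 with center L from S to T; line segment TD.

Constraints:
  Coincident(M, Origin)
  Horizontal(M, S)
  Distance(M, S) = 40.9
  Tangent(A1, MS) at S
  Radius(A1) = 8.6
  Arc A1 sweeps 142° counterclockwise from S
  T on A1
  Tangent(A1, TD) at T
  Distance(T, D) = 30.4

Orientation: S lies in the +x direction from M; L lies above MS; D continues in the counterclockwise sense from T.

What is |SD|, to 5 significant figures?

38.866

M is at the origin; M and S share the same y with |MS| = 40.9 and S on the +x side, so S = (40.900, 0.0000). The tangent condition forces LS to be normal to MS, so L = S + (0, 8.6) = (40.900, 8.6000). On A1, S sits at bearing -90° from L; a 142° counterclockwise sweep puts T at bearing 52°, so T = L + 8.6·(cos 52°, sin 52°) = (46.195, 15.377). The tangent condition forces LT to be normal to TD, so TD runs along (−sin 52°, cos 52°); with |TD| = 30.4, D = (22.239, 34.093). Then |SD| = |D − S| = 38.866.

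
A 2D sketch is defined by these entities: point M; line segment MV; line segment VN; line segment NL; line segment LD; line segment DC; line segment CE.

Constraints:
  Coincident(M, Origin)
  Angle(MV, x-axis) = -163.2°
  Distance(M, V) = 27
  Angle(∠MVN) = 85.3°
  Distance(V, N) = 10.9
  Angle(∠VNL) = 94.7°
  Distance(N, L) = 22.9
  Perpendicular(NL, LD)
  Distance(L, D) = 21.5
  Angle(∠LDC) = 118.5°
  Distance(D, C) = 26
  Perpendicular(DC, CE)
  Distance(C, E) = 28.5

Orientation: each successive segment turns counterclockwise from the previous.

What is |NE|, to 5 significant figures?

16.188

M is at the origin; MV runs at -163.2° with length 27.0, so V = (-25.848, -7.8039). ∠MVN = 85.3° gives VN at -68.500° from the x-axis; with |VN| = 10.9, N = (-21.853, -17.945). ∠VNL = 94.7° gives NL at 16.800° from the x-axis; with |NL| = 22.9, L = (0.069853, -11.327). NL ⟂ LD, so LD runs at 106.80°; with |LD| = 21.5, D = (-6.1443, 9.2558). ∠LDC = 118.5° gives DC at 168.30° from the x-axis; with |DC| = 26.0, C = (-31.604, 14.528). The perpendicularity gives CE at right angles to DC, so CE runs at -101.70°; with |CE| = 28.5, E = (-37.384, -13.380). Then |NE| = |E − N| = 16.188.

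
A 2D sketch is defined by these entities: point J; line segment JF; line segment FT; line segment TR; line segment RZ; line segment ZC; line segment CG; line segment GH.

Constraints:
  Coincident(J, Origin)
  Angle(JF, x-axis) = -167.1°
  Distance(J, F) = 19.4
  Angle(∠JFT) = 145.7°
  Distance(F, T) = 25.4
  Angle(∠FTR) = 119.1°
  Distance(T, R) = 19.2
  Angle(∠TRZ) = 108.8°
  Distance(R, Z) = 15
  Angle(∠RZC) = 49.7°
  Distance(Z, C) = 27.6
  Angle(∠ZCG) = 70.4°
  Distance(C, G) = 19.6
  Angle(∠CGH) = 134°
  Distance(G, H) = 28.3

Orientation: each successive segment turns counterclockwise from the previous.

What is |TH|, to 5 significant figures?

41.319

J is at the origin; JF runs at -167.1° with length 19.4, so F = (-18.910, -4.3311). ∠JFT = 145.7° gives FT at -132.80° from the x-axis; with |FT| = 25.4, T = (-36.168, -22.968). ∠FTR = 119.1° gives TR at -71.900° from the x-axis; with |TR| = 19.2, R = (-30.203, -41.218). ∠TRZ = 108.8° gives RZ at -0.70000° from the x-axis; with |RZ| = 15.0, Z = (-15.204, -41.401). ∠RZC = 49.7° gives ZC at 129.60° from the x-axis; with |ZC| = 27.6, C = (-32.797, -20.135). ∠ZCG = 70.4° gives CG at -120.80° from the x-axis; with |CG| = 19.6, G = (-42.833, -36.970). ∠CGH = 134.0° gives GH at -74.800° from the x-axis; with |GH| = 28.3, H = (-35.413, -64.280). Then |TH| = |H − T| = 41.319.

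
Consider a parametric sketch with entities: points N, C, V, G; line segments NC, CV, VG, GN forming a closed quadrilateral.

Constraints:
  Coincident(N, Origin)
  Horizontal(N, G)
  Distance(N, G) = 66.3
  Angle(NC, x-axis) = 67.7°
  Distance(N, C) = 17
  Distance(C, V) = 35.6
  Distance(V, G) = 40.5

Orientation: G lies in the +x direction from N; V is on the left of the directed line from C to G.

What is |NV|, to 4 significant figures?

49.25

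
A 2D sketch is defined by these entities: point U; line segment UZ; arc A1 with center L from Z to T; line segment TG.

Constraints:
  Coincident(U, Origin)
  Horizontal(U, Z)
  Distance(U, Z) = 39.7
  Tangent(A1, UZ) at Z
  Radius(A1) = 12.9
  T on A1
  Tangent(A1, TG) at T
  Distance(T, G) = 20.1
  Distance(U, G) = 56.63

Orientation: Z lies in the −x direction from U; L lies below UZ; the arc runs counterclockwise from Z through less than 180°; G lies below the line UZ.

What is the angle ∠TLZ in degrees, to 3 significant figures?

114°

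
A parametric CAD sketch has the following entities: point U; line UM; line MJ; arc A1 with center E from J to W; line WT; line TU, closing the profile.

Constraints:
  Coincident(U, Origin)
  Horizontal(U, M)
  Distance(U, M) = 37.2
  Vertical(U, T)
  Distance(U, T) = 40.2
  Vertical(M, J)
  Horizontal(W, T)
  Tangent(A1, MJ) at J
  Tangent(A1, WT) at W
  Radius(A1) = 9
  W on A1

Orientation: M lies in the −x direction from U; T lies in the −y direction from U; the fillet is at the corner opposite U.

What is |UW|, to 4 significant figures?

49.10

U is at the origin; UM is horizontal with |UM| = 37.2 and M on the −x side, so M = (-37.20, 0.000). UT is vertical with |UT| = 40.2 and T on the −y side, so T = (0.000, -40.20). The virtual corner opposite U is at (-37.20, -40.20). Since A1 is tangent to MJ there, EJ ⟂ MJ and the tangent condition forces EW to be normal to WT, with radius 9.0, so the center E sits 9.0 in from both sides at E = (-28.20, -31.20). That places the tangent points at J = (-37.20, -31.20) on MJ and W = (-28.20, -40.20) on WT. Then |UW| = |W − U| = 49.10.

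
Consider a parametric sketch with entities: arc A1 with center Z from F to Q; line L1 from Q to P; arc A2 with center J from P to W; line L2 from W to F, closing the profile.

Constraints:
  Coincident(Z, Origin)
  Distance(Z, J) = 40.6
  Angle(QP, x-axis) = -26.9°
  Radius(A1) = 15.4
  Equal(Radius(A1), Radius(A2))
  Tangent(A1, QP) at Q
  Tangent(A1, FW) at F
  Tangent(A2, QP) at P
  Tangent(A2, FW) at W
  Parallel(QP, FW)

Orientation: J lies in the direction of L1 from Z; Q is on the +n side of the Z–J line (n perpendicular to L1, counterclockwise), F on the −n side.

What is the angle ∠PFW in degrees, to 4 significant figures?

37.18°

The slot axis is L1's direction at -26.9°, so u = (cos -26.9°, sin -26.9°) = (0.8918, -0.4524) and n = (−sin -26.9°, cos -26.9°) = (0.4524, 0.8918). Z is at the origin and J lies 40.6 along u from Z, so J = 40.6·u = (36.21, -18.37). Tangency of A1 to both parallel lines with radius 15.4 puts Q and F at Z ± 15.4·n: Q = (6.967, 13.73), F = (-6.967, -13.73). Equal radii place P and W the same way about J: P = J + 15.4·n = (43.17, -4.635), W = J − 15.4·n = (29.24, -32.10). Then cos ∠PFW = FP·FW / (|FP||FW|), giving 37.18°.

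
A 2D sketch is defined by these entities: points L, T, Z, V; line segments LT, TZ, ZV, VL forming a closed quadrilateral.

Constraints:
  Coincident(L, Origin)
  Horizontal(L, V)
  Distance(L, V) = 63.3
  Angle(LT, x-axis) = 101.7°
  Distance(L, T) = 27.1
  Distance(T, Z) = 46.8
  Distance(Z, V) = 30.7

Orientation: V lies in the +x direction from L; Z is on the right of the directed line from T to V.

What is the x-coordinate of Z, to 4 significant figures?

32.61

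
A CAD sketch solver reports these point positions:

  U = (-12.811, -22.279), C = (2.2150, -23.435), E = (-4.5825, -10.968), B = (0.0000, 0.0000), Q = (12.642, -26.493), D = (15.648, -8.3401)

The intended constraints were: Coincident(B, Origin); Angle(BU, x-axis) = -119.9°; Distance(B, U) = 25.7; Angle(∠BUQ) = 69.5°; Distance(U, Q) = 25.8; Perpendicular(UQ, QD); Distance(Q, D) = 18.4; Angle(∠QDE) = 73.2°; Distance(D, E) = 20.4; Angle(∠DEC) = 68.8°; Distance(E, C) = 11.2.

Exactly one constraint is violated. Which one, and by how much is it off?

Distance(E, C) = 11.2 — off by 3.00.

B = (0.00, 0.00) ✓; BU at -119.9° ✓; |BU| = 25.70 ✓; ∠BUQ = 69.50° ✓; |UQ| = 25.80 ✓; ∠(UQ, QD) = 90.00° ✓; |QD| = 18.40 ✓; ∠QDE = 73.20° ✓; |DE| = 20.40 ✓; ∠DEC = 68.80° ✓; |EC| = 14.20 ✗.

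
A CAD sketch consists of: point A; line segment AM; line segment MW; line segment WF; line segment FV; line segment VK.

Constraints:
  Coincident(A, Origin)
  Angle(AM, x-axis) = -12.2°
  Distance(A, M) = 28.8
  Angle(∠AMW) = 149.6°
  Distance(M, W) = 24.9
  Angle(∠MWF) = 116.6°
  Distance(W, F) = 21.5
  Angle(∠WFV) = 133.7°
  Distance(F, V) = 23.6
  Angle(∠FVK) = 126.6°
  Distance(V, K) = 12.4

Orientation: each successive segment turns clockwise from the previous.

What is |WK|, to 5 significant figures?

46.187

A is at the origin; AM runs at -12.2° with length 28.8, so M = (28.150, -6.0862). ∠AMW = 149.6° gives MW at -42.600° from the x-axis; with |MW| = 24.9, W = (46.478, -22.940). ∠MWF = 116.6° gives WF at -106.00° from the x-axis; with |WF| = 21.5, F = (40.552, -43.607). ∠WFV = 133.7° gives FV at -152.30° from the x-axis; with |FV| = 23.6, V = (19.657, -54.578). ∠FVK = 126.6° gives VK at 154.30° from the x-axis; with |VK| = 12.4, K = (8.4835, -49.200). Then |WK| = |K − W| = 46.187.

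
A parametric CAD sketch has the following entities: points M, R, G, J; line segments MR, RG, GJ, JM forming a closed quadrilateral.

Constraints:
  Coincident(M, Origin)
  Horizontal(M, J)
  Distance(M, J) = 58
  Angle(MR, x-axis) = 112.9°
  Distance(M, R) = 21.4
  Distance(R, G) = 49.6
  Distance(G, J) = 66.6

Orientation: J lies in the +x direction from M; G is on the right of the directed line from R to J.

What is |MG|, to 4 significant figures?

29.50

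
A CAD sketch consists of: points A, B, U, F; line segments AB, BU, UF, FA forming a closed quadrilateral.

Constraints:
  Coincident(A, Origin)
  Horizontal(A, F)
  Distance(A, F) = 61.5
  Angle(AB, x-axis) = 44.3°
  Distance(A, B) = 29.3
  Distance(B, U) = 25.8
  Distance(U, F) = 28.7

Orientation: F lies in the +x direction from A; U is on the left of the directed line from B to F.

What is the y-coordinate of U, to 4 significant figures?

24.44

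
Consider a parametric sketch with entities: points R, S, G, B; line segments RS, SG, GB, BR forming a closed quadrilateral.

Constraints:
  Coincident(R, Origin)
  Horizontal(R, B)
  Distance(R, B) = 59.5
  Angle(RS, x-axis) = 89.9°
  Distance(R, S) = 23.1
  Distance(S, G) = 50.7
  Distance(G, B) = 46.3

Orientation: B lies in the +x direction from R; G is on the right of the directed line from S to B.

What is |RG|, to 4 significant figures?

30.76

Checks: |SG| = 50.70 ✓; |GB| = 46.30 ✓.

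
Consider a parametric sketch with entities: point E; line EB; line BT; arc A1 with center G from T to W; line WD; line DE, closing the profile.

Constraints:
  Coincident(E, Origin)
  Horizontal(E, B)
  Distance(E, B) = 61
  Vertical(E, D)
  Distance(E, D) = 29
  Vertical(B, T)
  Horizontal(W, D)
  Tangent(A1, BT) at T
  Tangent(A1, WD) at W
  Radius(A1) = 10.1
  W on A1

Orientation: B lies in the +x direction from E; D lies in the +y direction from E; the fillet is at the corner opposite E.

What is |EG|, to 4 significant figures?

54.30

E is at the origin; EB is horizontal with |EB| = 61.0 and B on the +x side, so B = (61.00, 0.000). ED is vertical with |ED| = 29.0 and D on the +y side, so D = (0.000, 29.00). The virtual corner opposite E is at (61.00, 29.00). The tangent condition forces GT to be normal to BT and tangency of A1 to WD means the radius GW is perpendicular to WD, with radius 10.1, so the center G sits 10.1 in from both sides at G = (50.90, 18.90). Then |EG| = |G − E| = 54.30.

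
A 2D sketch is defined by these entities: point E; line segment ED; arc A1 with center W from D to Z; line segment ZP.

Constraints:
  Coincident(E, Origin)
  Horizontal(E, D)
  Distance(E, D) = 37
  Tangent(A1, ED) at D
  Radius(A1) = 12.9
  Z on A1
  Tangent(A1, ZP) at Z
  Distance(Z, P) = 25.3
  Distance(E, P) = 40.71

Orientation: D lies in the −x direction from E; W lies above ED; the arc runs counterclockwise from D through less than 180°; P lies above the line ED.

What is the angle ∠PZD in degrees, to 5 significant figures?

140.06°

Checks: |WZ| = 12.90 ✓; ∠(WZ, ZP) = 90.00° ✓; |ZP| = 25.30 ✓; |EP| = 40.71 ✓.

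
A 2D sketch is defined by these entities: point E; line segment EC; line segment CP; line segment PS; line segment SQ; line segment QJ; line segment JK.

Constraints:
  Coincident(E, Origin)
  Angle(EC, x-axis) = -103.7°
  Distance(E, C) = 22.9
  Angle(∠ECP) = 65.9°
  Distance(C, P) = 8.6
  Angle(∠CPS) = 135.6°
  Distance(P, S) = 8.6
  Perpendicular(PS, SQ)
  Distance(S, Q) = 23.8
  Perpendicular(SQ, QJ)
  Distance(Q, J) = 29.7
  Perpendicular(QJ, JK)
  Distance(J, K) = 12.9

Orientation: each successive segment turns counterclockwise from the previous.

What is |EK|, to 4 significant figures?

36.43

E is at the origin; EC runs at -103.7° with length 22.9, so C = (-5.424, -22.25). ∠ECP = 65.9° gives CP at 10.40° from the x-axis; with |CP| = 8.6, P = (3.035, -20.70). ∠CPS = 135.6° gives PS at 54.80° from the x-axis; with |PS| = 8.6, S = (7.992, -13.67). The perpendicularity gives SQ at right angles to PS, so SQ runs at 144.8°; with |SQ| = 23.8, Q = (-11.46, 0.05053). SQ ⟂ QJ, so QJ runs at -125.2°; with |QJ| = 29.7, J = (-28.58, -24.22). The perpendicularity gives JK at right angles to QJ, so JK runs at -35.20°; with |JK| = 12.9, K = (-18.03, -31.65). Then |EK| = |K − E| = 36.43.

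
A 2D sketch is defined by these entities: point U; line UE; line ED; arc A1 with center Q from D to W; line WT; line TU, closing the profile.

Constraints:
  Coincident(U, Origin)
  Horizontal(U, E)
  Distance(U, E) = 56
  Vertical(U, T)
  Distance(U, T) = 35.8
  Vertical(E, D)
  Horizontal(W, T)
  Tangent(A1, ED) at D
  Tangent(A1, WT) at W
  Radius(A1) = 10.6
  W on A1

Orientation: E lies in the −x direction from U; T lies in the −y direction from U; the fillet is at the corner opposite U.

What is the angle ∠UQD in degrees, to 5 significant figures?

150.97°

U is at the origin; U and E share the same y with |UE| = 56.0 and E on the −x side, so E = (-56.000, 0.0000). U and T share the same x with |UT| = 35.8 and T on the −y side, so T = (0.0000, -35.800). The virtual corner opposite U is at (-56.000, -35.800). Tangency of A1 to ED means the radius QD is perpendicular to ED and tangency of A1 to WT means the radius QW is perpendicular to WT, with radius 10.6, so the center Q sits 10.6 in from both sides at Q = (-45.400, -25.200). That places the tangent points at D = (-56.000, -25.200) on ED and W = (-45.400, -35.800) on WT. Then cos ∠UQD = QU·QD / (|QU||QD|), giving 150.97°.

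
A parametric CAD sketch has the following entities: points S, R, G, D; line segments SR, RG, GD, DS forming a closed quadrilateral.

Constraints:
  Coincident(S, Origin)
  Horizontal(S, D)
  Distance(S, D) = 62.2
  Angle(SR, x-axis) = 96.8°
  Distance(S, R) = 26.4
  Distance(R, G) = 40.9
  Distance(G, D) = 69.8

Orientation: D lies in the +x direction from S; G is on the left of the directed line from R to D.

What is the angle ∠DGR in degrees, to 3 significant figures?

73.8°

Checks: |RG| = 40.90 ✓; |GD| = 69.80 ✓.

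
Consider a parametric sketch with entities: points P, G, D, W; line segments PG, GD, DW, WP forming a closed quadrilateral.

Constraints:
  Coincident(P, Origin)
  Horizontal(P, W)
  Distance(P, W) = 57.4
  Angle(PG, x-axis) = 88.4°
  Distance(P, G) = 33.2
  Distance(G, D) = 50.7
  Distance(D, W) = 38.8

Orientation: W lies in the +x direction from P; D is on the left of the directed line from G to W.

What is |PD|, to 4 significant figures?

64.09

Checks: |PW| = 57.40 ✓; |PG| = 33.20 ✓; |GD| = 50.70 ✓; |DW| = 38.80 ✓.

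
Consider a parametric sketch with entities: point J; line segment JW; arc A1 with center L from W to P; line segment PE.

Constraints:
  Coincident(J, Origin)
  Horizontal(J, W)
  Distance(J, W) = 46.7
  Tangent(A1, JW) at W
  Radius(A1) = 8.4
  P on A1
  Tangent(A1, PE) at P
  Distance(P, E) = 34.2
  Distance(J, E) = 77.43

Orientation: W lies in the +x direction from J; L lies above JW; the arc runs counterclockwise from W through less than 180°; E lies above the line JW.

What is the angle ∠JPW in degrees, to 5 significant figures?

27.572°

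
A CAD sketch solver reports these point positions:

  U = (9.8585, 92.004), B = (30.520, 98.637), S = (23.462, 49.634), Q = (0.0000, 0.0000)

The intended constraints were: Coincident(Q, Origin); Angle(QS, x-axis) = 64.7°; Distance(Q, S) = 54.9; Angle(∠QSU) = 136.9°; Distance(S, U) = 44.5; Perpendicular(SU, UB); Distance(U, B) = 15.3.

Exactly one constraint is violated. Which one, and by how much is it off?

Distance(U, B) = 15.3 — off by 6.40.

Q = (0.00, 0.00) ✓; QS at 64.70° ✓; |QS| = 54.90 ✓; ∠QSU = 136.9° ✓; |SU| = 44.50 ✓; ∠(SU, UB) = 90.00° ✓; |UB| = 21.70 ✗.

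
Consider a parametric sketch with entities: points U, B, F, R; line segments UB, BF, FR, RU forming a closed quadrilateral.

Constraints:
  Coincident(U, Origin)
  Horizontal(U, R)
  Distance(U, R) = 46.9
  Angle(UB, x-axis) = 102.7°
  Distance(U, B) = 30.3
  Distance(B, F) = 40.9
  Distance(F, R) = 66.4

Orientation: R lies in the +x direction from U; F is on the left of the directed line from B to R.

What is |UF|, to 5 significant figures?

63.842

Checks: |BF| = 40.90 ✓; |FR| = 66.40 ✓.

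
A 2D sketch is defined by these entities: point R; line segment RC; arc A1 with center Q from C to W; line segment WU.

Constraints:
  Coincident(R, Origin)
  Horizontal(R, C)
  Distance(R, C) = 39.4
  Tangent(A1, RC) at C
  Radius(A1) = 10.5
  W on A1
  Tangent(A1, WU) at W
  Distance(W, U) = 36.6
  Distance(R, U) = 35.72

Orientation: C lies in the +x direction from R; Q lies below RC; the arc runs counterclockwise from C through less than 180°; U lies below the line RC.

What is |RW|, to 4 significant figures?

31.14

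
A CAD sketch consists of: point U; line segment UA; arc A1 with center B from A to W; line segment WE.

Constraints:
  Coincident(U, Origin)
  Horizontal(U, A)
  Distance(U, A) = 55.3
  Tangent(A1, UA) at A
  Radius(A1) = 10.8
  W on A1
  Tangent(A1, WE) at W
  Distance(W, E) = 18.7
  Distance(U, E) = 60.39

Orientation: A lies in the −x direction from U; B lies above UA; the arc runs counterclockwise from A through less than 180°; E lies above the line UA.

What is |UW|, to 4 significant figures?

47.32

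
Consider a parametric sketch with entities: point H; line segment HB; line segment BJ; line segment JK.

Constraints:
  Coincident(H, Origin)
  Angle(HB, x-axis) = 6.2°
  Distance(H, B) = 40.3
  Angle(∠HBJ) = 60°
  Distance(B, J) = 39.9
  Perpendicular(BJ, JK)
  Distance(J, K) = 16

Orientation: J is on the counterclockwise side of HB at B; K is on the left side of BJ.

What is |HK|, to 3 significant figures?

27.3

∠HBJ = 60.0°, so BJ runs at 6.2° + (180° − 60.0°) = 126° from the x-axis; with |BJ| = 39.9, J = B + 39.9·(cos 126°, sin 126°) = (16.5, 36.6). BJ is perpendicular to JK; with |JK| = 16.0 on the left of BJ, K = J + 16.0·(-0.807, -0.591) = (3.59, 27.1). Then |HK| = |K − H| = 27.3.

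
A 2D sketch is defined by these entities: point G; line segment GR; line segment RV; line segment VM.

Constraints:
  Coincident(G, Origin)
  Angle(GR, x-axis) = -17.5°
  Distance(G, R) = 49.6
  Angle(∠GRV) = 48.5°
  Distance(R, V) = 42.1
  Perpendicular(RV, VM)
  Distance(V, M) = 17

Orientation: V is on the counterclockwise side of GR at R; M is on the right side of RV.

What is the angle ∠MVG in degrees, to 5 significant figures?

166.04°

∠GRV = 48.5°, so RV runs at -17.5° + (180° − 48.5°) = 114.00° from the x-axis; with |RV| = 42.1, V = R + 42.1·(cos 114.00°, sin 114.00°) = (30.181, 23.545). RV is perpendicular to VM; with |VM| = 17.0 on the right of RV, M = V + 17.0·(0.91355, 0.40674) = (45.711, 30.460). Then cos ∠MVG = VM·VG / (|VM||VG|), giving 166.04°.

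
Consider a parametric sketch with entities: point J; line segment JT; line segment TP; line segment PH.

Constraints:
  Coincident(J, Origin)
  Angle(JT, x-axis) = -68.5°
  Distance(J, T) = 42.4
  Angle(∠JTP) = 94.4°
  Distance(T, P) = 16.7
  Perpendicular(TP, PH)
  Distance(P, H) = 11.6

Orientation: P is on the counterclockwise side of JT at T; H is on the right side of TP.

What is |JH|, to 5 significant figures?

57.451

J is at the origin; JT runs at -68.5° with length 42.4, so T = 42.4·(cos -68.5°, sin -68.5°) = (15.540, -39.450). ∠JTP = 94.4°, so TP runs at -68.5° + (180° − 94.4°) = 17.100° from the x-axis; with |TP| = 16.7, P = T + 16.7·(cos 17.100°, sin 17.100°) = (31.501, -34.539). TP is perpendicular to PH; with |PH| = 11.6 on the right of TP, H = P + 11.6·(0.29404, -0.95579) = (34.912, -45.626). Then |JH| = |H − J| = 57.451.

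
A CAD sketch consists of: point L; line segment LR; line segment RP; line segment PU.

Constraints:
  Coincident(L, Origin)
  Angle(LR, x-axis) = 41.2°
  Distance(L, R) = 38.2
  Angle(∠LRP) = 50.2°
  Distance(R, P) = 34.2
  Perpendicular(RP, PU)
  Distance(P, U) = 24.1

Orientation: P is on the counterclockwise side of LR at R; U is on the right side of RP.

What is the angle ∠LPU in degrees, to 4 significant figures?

161.6°

∠LRP = 50.2°, so RP runs at 41.2° + (180° − 50.2°) = 171.0° from the x-axis; with |RP| = 34.2, P = R + 34.2·(cos 171.0°, sin 171.0°) = (-5.037, 30.51). RP ⟂ PU; with |PU| = 24.1 on the right of RP, U = P + 24.1·(0.1564, 0.9877) = (-1.267, 54.32). Then cos ∠LPU = PL·PU / (|PL||PU|), giving 161.6°.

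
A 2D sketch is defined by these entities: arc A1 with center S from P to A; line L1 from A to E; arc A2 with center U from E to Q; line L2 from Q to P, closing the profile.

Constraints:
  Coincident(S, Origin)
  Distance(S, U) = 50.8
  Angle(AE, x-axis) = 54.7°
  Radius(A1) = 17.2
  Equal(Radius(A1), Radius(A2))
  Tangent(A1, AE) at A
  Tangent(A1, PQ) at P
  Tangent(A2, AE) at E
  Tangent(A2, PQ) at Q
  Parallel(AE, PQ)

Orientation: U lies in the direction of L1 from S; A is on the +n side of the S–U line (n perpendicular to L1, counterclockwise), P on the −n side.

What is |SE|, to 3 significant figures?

53.6

The slot axis is L1's direction at 54.7°, so u = (cos 54.7°, sin 54.7°) = (0.578, 0.816) and n = (−sin 54.7°, cos 54.7°) = (-0.816, 0.578). S is at the origin and U lies 50.8 along u from S, so U = 50.8·u = (29.4, 41.5). Tangency of A1 to both parallel lines with radius 17.2 puts A and P at S ± 17.2·n: A = (-14.0, 9.94), P = (14.0, -9.94). Equal radii place E and Q the same way about U: E = U + 17.2·n = (15.3, 51.4), Q = U − 17.2·n = (43.4, 31.5). Then |SE| = |E − S| = 53.6.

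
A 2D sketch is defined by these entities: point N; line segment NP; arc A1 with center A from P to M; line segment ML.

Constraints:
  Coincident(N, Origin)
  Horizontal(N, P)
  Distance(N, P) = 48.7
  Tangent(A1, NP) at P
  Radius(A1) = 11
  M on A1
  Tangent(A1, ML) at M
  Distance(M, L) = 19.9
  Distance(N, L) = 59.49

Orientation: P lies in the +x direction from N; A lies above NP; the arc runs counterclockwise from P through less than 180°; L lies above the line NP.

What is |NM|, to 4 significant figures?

60.60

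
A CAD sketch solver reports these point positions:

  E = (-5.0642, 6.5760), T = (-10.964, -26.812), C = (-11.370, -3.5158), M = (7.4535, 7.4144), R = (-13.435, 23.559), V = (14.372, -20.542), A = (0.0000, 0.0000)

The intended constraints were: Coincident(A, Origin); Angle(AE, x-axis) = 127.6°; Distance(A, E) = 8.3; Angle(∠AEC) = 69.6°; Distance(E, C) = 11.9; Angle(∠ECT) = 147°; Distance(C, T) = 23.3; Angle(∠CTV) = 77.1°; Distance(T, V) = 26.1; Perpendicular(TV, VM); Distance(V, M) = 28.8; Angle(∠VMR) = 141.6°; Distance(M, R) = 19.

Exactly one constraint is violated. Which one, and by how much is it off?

Distance(M, R) = 19 — off by 7.40.

A = (0.00, 0.00) ✓; AE at 127.6° ✓; |AE| = 8.300 ✓; ∠AEC = 69.60° ✓; |EC| = 11.90 ✓; ∠ECT = 147.0° ✓; |CT| = 23.30 ✓; ∠CTV = 77.10° ✓; |TV| = 26.10 ✓; ∠(TV, VM) = 90.00° ✓; |VM| = 28.80 ✓; ∠VMR = 141.6° ✓; |MR| = 26.40 ✗.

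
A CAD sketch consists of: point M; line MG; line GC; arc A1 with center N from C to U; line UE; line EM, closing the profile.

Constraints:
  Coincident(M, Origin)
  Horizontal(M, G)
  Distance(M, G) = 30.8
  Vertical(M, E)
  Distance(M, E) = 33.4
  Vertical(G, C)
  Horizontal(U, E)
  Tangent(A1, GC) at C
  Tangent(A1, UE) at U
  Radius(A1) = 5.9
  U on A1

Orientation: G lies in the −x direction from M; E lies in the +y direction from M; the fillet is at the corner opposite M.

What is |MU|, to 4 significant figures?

41.66

The virtual corner opposite M is at (-30.80, 33.40). Tangency of A1 to GC means the radius NC is perpendicular to GC and since A1 is tangent to UE there, NU ⟂ UE, with radius 5.9, so the center N sits 5.9 in from both sides at N = (-24.90, 27.50). That places the tangent points at C = (-30.80, 27.50) on GC and U = (-24.90, 33.40) on UE. Then |MU| = |U − M| = 41.66.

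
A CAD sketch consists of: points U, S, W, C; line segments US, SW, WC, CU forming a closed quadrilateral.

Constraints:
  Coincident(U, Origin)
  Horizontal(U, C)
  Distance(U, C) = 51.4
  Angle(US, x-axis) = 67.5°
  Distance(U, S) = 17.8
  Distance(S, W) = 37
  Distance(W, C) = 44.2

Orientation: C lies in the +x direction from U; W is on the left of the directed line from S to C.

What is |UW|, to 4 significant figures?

53.55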